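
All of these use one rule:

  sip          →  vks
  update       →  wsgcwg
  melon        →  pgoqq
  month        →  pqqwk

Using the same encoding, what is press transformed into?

Two shifts are in play — +2 for a/e/i/o/u, +3 for every other letter.
Applying it to press: p(cons)+3=s, r(cons)+3=u, e(vowel)+2=g, s(cons)+3=v, s(cons)+3=v.

sugvv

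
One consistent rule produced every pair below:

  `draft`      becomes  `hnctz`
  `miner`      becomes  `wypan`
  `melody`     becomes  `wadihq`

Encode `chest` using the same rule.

d(3)→h(7) and r(17)→n(13) fit y≡19x+2 (mod 26); the inverse of 19 mod 26 is 11. This is an affine cipher: with a=0,…,z=25, each position x becomes (19x+2) mod 26.
On chest: c(2)→19·2+2≡14=o; h(7)→19·7+2≡5=f; e(4)→19·4+2≡0=a; s(18)→19·18+2≡6=g; t(19)→19·19+2≡25=z (all mod 26).

ofagz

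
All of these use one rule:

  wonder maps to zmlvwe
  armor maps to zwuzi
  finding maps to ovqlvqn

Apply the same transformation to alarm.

uziti

The output letters match the input read backwards, each shifted +8: wonder reversed is rednow. The word is reversed, then every letter is shifted forward by 8.
Applying it to alarm: reverse → mrala; then shift: m+8=u, r+8=z, a+8=i, l+8=t, a+8=i.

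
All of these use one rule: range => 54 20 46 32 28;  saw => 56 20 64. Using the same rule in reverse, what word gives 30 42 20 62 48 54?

r(#18)→54 and a(#1)→20: differences scale by 2, so n = 2·pos + 18. With a=1..z=26, the number is 2·pos + 18.
Decoding 30 42 20 62 48 54: 30→(30−18)÷2=6=f, 42→(42−18)÷2=12=l, 20→(20−18)÷2=1=a, 62→(62−18)÷2=22=v, 48→(48−18)÷2=15=o, 54→(54−18)÷2=18=r.

flavor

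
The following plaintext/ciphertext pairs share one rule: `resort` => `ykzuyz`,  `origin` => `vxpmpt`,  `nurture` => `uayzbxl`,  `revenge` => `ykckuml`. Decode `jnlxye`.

cherry

The shifts repeat in a cycle of length 2: positions 0,1,… shift by +7, +6, then the pattern repeats.
Reversing it on jnlxye: j−7=c, n−6=h, l−7=e, x−6=r, y−7=r, e−6=y.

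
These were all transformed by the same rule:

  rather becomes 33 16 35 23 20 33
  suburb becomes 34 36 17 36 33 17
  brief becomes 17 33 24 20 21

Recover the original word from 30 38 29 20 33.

owner

r is letter #18 and maps to 33: an offset of 15. Each letter is replaced by its alphabet position (a=1..z=26) + 15.
Reversing it on 30 38 29 20 33: 30→(30−15)÷1=15=o, 38→(38−15)÷1=23=w, 29→(29−15)÷1=14=n, 20→(20−15)÷1=5=e, 33→(33−15)÷1=18=r.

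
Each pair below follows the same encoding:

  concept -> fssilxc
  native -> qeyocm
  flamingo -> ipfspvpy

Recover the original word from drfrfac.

analyst

In concept: c→f is +3, o→s is +4, n→s is +5, c→i is +6 — the shift increases by 1 each position. Each letter shifts forward by (position + 3), i.e. 3, 4, 5, … — the shift grows by one for each successive letter.
Undoing it on drfrfac: d−3=a, r−4=n, f−5=a, r−6=l, f−7=y, a−8=s, c−9=t.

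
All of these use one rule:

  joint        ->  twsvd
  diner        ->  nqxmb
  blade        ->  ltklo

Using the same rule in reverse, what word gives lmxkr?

Shifts by position in joint: pos 0: j→t (+10), pos 1: o→w (+8), pos 2: i→s (+10), pos 3: n→v (+8) — repeating every 2. A repeating key of period 2 is used — shifts +10, +8 over and over.
Undoing it on lmxkr: l−10=b, m−8=e, x−10=n, k−8=c, r−10=h.

bench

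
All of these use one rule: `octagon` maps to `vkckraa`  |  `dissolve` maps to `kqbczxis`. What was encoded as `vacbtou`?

ostrich

In octagon: o→v is +7, c→k is +8, t→c is +9, a→k is +10 — the shift increases by 1 each position. The shift increases by 1 at each position, starting from +7: 7, 8, 9, ….
Reversing it on vacbtou: v−7=o, a−8=s, c−9=t, b−10=r, t−11=i, o−12=c, u−13=h.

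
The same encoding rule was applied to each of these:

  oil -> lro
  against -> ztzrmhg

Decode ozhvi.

laser

This is the alphabet-reversal cipher (Atbash): a becomes z, b becomes y, etc.
Undoing it on ozhvi: o↔l, z↔a, h↔s, v↔e, i↔r.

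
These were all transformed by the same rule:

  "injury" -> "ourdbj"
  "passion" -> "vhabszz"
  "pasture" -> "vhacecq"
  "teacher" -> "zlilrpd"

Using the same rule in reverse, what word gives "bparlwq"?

In injury: i→o is +6, n→u is +7, j→r is +8, u→d is +9 — the shift increases by 1 each position. Each letter shifts forward by (position + 6), i.e. 6, 7, 8, … — the shift grows by one for each successive letter.
Decoding bparlwq: b−6=v, p−7=i, a−8=s, r−9=i, l−10=b, w−11=l, q−12=e.

visible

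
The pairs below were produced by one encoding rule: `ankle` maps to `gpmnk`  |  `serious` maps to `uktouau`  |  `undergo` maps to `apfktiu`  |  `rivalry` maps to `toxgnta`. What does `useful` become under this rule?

aukhan

The shift depends on letter class: consonant n→p is +2, but vowel a→g is +6. Two shifts are in play — +6 for a/e/i/o/u, +2 for every other letter.
Applying it to useful: u(vowel)+6=a, s(cons)+2=u, e(vowel)+6=k, f(cons)+2=h, u(vowel)+6=a, l(cons)+2=n.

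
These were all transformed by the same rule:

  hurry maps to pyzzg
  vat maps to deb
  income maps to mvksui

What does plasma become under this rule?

The shift depends on letter class: consonant h→p is +8, but vowel u→y is +4. Two shifts are in play — +4 for a/e/i/o/u, +8 for every other letter.
Applying it to plasma: p(cons)+8=x, l(cons)+8=t, a(vowel)+4=e, s(cons)+8=a, m(cons)+8=u, a(vowel)+4=e.

xteaue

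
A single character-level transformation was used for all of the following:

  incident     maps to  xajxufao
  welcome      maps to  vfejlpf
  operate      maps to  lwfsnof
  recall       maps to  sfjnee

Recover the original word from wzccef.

i(8)→x(23) and n(13)→a(0) fit y≡11x+13 (mod 26); the inverse of 11 mod 26 is 19. Each letter's alphabet position (a=0..z=25) is mapped through 11·x+13 mod 26 — an affine cipher.
Reversing it on wzccef: w(22)→19·(22−13)≡15=p; z(25)→19·(25−13)≡20=u; c(2)→19·(2−13)≡25=z; c(2)→19·(2−13)≡25=z; e(4)→19·(4−13)≡11=l; f(5)→19·(5−13)≡4=e (all mod 26).

puzzle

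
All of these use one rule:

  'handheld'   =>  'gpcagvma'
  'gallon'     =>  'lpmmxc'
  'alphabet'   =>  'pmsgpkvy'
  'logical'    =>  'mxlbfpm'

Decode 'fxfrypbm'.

This is an affine cipher: with a=0,…,z=25, each position x becomes (21x+15) mod 26.
Decoding fxfrypbm: f(5)→5·(5−15)≡2=c; x(23)→5·(23−15)≡14=o; f(5)→5·(5−15)≡2=c; r(17)→5·(17−15)≡10=k; y(24)→5·(24−15)≡19=t; p(15)→5·(15−15)≡0=a; b(1)→5·(1−15)≡8=i; m(12)→5·(12−15)≡11=l (all mod 26).

cocktail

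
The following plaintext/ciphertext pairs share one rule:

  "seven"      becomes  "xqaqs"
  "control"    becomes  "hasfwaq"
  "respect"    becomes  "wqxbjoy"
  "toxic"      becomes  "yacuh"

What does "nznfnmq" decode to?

initial

Shifts by position in seven: pos 0: s→x (+5), pos 1: e→q (+12), pos 2: v→a (+5), pos 3: e→q (+12) — repeating every 2. A repeating key of period 2 is used — shifts +5, +12 over and over.
Undoing it on nznfnmq: n−5=i, z−12=n, n−5=i, f−12=t, n−5=i, m−12=a, q−5=l.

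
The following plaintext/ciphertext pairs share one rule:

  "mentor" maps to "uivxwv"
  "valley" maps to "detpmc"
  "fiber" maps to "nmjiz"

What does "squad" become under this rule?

aucel

It's a Vigenère-style cipher with numeric key [8,4]: position i shifts by key[i mod 2].
Applying it to squad: s+8=a, q+4=u, u+8=c, a+4=e, d+8=l.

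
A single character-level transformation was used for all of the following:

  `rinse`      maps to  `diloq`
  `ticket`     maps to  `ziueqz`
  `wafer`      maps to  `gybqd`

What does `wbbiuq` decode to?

r(17)→d(3) and i(8)→i(8) fit y≡11x+24 (mod 26); the inverse of 11 mod 26 is 19. Treating letters as 0–25, the rule is x ↦ 11x + 24 (mod 26).
Reversing it on wbbiuq: w(22)→19·(22−24)≡14=o; b(1)→19·(1−24)≡5=f; b(1)→19·(1−24)≡5=f; i(8)→19·(8−24)≡8=i; u(20)→19·(20−24)≡2=c; q(16)→19·(16−24)≡4=e (all mod 26).

office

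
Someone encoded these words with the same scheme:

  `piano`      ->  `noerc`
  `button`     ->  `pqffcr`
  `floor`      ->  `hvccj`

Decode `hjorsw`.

fringe

p(15)→n(13) and i(8)→o(14) fit y≡11x+4 (mod 26); the inverse of 11 mod 26 is 19. Each letter's alphabet position (a=0..z=25) is mapped through 11·x+4 mod 26 — an affine cipher.
Decoding hjorsw: h(7)→19·(7−4)≡5=f; j(9)→19·(9−4)≡17=r; o(14)→19·(14−4)≡8=i; r(17)→19·(17−4)≡13=n; s(18)→19·(18−4)≡6=g; w(22)→19·(22−4)≡4=e (all mod 26).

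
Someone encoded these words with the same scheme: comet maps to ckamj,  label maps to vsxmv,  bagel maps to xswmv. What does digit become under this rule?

hgwgj

c(2)→c(2) and o(14)→k(10) fit y≡5x+18 (mod 26); the inverse of 5 mod 26 is 21. Each letter's alphabet position (a=0..z=25) is mapped through 5·x+18 mod 26 — an affine cipher.
Applying it to digit: d(3)→5·3+18≡7=h; i(8)→5·8+18≡6=g; g(6)→5·6+18≡22=w; i(8)→5·8+18≡6=g; t(19)→5·19+18≡9=j (all mod 26).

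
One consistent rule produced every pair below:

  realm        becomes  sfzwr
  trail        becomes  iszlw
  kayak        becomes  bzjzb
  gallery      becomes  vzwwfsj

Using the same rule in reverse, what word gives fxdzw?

equal

r(17)→s(18) and e(4)→f(5) fit y≡21x+25 (mod 26); the inverse of 21 mod 26 is 5. This is an affine cipher: with a=0,…,z=25, each position x becomes (21x+25) mod 26.
Reversing it on fxdzw: f(5)→5·(5−25)≡4=e; x(23)→5·(23−25)≡16=q; d(3)→5·(3−25)≡20=u; z(25)→5·(25−25)≡0=a; w(22)→5·(22−25)≡11=l (all mod 26).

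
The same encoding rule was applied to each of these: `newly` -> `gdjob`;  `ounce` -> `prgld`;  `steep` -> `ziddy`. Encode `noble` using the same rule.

gpcod

Each letter's alphabet position (a=0..z=25) is mapped through 9·x+19 mod 26 — an affine cipher.
Applying it to noble: n(13)→9·13+19≡6=g; o(14)→9·14+19≡15=p; b(1)→9·1+19≡2=c; l(11)→9·11+19≡14=o; e(4)→9·4+19≡3=d (all mod 26).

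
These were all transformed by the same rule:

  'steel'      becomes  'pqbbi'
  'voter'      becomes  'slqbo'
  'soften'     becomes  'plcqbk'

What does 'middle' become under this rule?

jfaaib

It's a constant shift of +23 (ROT23).
On middle: m+23=j, i+23=f, d+23=a, d+23=a, l+23=i, e+23=b.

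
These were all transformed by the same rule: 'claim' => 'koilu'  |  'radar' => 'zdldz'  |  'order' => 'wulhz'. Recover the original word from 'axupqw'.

Shifts by position in claim: pos 0: c→k (+8), pos 1: l→o (+3), pos 2: a→i (+8), pos 3: i→l (+3) — repeating every 2. A repeating key of period 2 is used — shifts +8, +3 over and over.
Decoding axupqw: a−8=s, x−3=u, u−8=m, p−3=m, q−8=i, w−3=t.

summit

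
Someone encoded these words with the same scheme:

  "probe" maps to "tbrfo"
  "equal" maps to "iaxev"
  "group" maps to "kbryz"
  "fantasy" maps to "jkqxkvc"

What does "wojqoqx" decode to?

Shifts by position in probe: pos 0: p→t (+4), pos 1: r→b (+10), pos 2: o→r (+3), pos 3: b→f (+4), pos 4: e→o (+10) — repeating every 3. It's a Vigenère-style cipher with numeric key [4,10,3]: position i shifts by key[i mod 3].
Undoing it on wojqoqx: w−4=s, o−10=e, j−3=g, q−4=m, o−10=e, q−3=n, x−4=t.

segment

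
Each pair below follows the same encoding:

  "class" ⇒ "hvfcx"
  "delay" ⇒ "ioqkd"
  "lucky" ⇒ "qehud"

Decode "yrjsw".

their

Shifts by position in class: pos 0: c→h (+5), pos 1: l→v (+10), pos 2: a→f (+5), pos 3: s→c (+10) — repeating every 2. A repeating key of period 2 is used — shifts +5, +10 over and over.
Reversing it on yrjsw: y−5=t, r−10=h, j−5=e, s−10=i, w−5=r.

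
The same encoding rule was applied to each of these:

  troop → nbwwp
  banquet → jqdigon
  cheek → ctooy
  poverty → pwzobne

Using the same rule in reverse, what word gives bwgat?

rough

t(19)→n(13) and r(17)→b(1) fit y≡19x+16 (mod 26); the inverse of 19 mod 26 is 11. Treating letters as 0–25, the rule is x ↦ 19x + 16 (mod 26).
Reversing it on bwgat: b(1)→11·(1−16)≡17=r; w(22)→11·(22−16)≡14=o; g(6)→11·(6−16)≡20=u; a(0)→11·(0−16)≡6=g; t(19)→11·(19−16)≡7=h (all mod 26).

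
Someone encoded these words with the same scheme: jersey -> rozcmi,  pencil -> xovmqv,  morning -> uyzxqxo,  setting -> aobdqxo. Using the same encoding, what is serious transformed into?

aozswea

Shifts by position in jersey: pos 0: j→r (+8), pos 1: e→o (+10), pos 2: r→z (+8), pos 3: s→c (+10) — repeating every 2. The shifts repeat in a cycle of length 2: positions 0,1,… shift by +8, +10, then the pattern repeats.
For serious: s+8=a, e+10=o, r+8=z, i+10=s, o+8=w, u+10=e, s+8=a.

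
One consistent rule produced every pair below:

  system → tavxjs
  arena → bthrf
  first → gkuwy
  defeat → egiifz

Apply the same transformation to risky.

In system: s→t is +1, y→a is +2, s→v is +3, t→x is +4 — the shift increases by 1 each position. Each letter shifts forward by (position + 1), i.e. 1, 2, 3, … — the shift grows by one for each successive letter.
Applying it to risky: r+1=s, i+2=k, s+3=v, k+4=o, y+5=d.

skvod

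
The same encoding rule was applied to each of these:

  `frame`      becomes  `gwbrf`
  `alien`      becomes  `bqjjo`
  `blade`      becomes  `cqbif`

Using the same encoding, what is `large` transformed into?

The shifts repeat in a cycle of length 2: positions 0,1,… shift by +1, +5, then the pattern repeats.
On large: l+1=m, a+5=f, r+1=s, g+5=l, e+1=f.

mfslf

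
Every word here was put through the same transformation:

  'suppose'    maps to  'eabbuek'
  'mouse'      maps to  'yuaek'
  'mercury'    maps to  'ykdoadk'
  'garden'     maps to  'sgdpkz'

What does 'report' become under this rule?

The shift depends on letter class: consonant s→e is +12, but vowel u→a is +6. The rule splits by letter class: vowels +6, consonants +12.
For report: r(cons)+12=d, e(vowel)+6=k, p(cons)+12=b, o(vowel)+6=u, r(cons)+12=d, t(cons)+12=f.

dkbudf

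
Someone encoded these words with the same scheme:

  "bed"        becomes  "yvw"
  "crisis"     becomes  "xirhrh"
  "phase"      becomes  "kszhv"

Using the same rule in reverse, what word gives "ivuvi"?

Each pair mirrors across the alphabet (b↔y, e↔v, d↔w): positions sum to 25. Each letter is replaced by its mirror in the alphabet: a↔z, b↔y, c↔x, and so on (the Atbash cipher).
Decoding ivuvi: i↔r, v↔e, u↔f, v↔e, i↔r.

refer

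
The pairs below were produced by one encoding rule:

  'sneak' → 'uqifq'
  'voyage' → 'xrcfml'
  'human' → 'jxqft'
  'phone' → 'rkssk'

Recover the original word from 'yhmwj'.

weird

In sneak: s→u is +2, n→q is +3, e→i is +4, a→f is +5 — the shift increases by 1 each position. The shift increases by 1 at each position, starting from +2: 2, 3, 4, ….
Undoing it on yhmwj: y−2=w, h−3=e, m−4=i, w−5=r, j−6=d.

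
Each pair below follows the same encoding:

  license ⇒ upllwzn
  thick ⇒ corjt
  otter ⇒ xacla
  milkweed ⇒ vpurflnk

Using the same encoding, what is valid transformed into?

ehupm

Shifts by position in license: pos 0: l→u (+9), pos 1: i→p (+7), pos 2: c→l (+9), pos 3: e→l (+7) — repeating every 2. The shifts repeat in a cycle of length 2: positions 0,1,… shift by +9, +7, then the pattern repeats.
For valid: v+9=e, a+7=h, l+9=u, i+7=p, d+9=m.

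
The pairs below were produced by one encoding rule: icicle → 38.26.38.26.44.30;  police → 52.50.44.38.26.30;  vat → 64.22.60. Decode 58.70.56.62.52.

syrup

i(#9)→38 and c(#3)→26: differences scale by 2, so n = 2·pos + 20. The formula is n = 2×(alphabet index, a=1) + 20.
Decoding 58.70.56.62.52: 58→(58−20)÷2=19=s, 70→(70−20)÷2=25=y, 56→(56−20)÷2=18=r, 62→(62−20)÷2=21=u, 52→(52−20)÷2=16=p.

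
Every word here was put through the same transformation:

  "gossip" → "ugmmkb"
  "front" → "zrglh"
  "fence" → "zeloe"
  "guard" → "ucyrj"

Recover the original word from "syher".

g(6)→u(20) and o(14)→g(6) fit y≡21x+24 (mod 26); the inverse of 21 mod 26 is 5. This is an affine cipher: with a=0,…,z=25, each position x becomes (21x+24) mod 26.
Reversing it on syher: s(18)→5·(18−24)≡22=w; y(24)→5·(24−24)≡0=a; h(7)→5·(7−24)≡19=t; e(4)→5·(4−24)≡4=e; r(17)→5·(17−24)≡17=r (all mod 26).

water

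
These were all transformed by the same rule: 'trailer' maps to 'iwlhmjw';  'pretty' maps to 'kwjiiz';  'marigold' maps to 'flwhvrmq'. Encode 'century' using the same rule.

Treating letters as 0–25, the rule is x ↦ 19x + 11 (mod 26).
Applying it to century: c(2)→19·2+11≡23=x; e(4)→19·4+11≡9=j; n(13)→19·13+11≡24=y; t(19)→19·19+11≡8=i; u(20)→19·20+11≡1=b; r(17)→19·17+11≡22=w; y(24)→19·24+11≡25=z (all mod 26).

xjyibwz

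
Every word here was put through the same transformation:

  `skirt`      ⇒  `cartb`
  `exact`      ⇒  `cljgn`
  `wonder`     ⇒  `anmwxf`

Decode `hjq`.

hay

Two steps: reverse the string, then apply a Caesar shift of +9.
Decoding hjq: shift back: h−9=y, j−9=a, q−9=h → yah; then reverse → hay.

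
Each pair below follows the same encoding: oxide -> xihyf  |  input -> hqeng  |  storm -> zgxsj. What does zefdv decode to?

This is an affine cipher: with a=0,…,z=25, each position x becomes (7x+3) mod 26.
Decoding zefdv: z(25)→15·(25−3)≡18=s; e(4)→15·(4−3)≡15=p; f(5)→15·(5−3)≡4=e; d(3)→15·(3−3)≡0=a; v(21)→15·(21−3)≡10=k (all mod 26).

speak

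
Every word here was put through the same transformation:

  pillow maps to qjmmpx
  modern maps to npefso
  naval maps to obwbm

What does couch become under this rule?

Compare letters: p→q is +1, i→j is +1, l→m is +1 — a constant shift. Each letter is shifted forward by 1 in the alphabet (a Caesar shift of +1).
For couch: c+1=d, o+1=p, u+1=v, c+1=d, h+1=i.

dpvdi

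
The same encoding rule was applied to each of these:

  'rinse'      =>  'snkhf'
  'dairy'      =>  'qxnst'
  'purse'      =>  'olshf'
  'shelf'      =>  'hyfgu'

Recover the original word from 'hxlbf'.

sauce

r(17)→s(18) and i(8)→n(13) fit y≡15x+23 (mod 26); the inverse of 15 mod 26 is 7. This is an affine cipher: with a=0,…,z=25, each position x becomes (15x+23) mod 26.
Decoding hxlbf: h(7)→7·(7−23)≡18=s; x(23)→7·(23−23)≡0=a; l(11)→7·(11−23)≡20=u; b(1)→7·(1−23)≡2=c; f(5)→7·(5−23)≡4=e (all mod 26).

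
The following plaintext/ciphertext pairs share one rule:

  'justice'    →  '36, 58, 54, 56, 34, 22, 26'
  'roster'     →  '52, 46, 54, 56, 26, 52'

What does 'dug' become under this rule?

24, 58, 30

j(#10)→36 and u(#21)→58: differences scale by 2, so n = 2·pos + 16. Each letter becomes 2×(its alphabet position, a=1..z=26) + 16.
Applying it to dug: d=4→24, u=21→58, g=7→30.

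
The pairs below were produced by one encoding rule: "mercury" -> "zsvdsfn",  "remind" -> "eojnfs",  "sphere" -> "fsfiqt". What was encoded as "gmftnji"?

Read the word backwards and shift each letter +1.
Decoding gmftnji: shift back: g−1=f, m−1=l, f−1=e, t−1=s, n−1=m, j−1=i, i−1=h → flesmih; then reverse → himself.

himself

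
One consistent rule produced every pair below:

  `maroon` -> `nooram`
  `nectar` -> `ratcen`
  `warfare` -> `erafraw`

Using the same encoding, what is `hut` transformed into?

tuh

The output letters match the input read backwards: maroon reversed is nooram. It's just the letters in reverse order.
On hut: reverse → tuh.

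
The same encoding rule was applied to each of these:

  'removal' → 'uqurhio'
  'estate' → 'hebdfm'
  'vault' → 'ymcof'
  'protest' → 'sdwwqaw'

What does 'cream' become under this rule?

Shifts by position in removal: pos 0: r→u (+3), pos 1: e→q (+12), pos 2: m→u (+8), pos 3: o→r (+3), pos 4: v→h (+12), pos 5: a→i (+8) — repeating every 3. It's a Vigenère-style cipher with numeric key [3,12,8]: position i shifts by key[i mod 3].
On cream: c+3=f, r+12=d, e+8=m, a+3=d, m+12=y.

fdmdy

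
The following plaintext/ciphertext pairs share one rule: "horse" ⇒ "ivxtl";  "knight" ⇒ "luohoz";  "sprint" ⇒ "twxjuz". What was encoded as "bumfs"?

angel

It's a Vigenère-style cipher with numeric key [1,7,6]: position i shifts by key[i mod 3].
Undoing it on bumfs: b−1=a, u−7=n, m−6=g, f−1=e, s−7=l.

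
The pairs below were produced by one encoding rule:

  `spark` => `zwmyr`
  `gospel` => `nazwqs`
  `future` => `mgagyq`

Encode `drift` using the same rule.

kyuma

Two shifts are in play — +12 for a/e/i/o/u, +7 for every other letter.
On drift: d(cons)+7=k, r(cons)+7=y, i(vowel)+12=u, f(cons)+7=m, t(cons)+7=a.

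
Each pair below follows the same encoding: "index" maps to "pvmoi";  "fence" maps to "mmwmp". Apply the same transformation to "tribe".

In index: i→p is +7, n→v is +8, d→m is +9, e→o is +10 — the shift increases by 1 each position. Each letter shifts forward by (position + 7), i.e. 7, 8, 9, … — the shift grows by one for each successive letter.
For tribe: t+7=a, r+8=z, i+9=r, b+10=l, e+11=p.

azrlp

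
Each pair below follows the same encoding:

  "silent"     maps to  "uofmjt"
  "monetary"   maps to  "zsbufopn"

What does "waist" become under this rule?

The output letters match the input read backwards, each shifted +1: silent reversed is tnelis. Two steps: reverse the string, then apply a Caesar shift of +1.
Applying it to waist: reverse → tsiaw; then shift: t+1=u, s+1=t, i+1=j, a+1=b, w+1=x.

utjbx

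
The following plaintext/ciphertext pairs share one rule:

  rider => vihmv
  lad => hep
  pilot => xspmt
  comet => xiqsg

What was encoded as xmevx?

The output letters match the input read backwards, each shifted +4: rider reversed is redir. The word is reversed, then every letter is shifted forward by 4.
Undoing it on xmevx: shift back: x−4=t, m−4=i, e−4=a, v−4=r, x−4=t → tiart; then reverse → trait.

trait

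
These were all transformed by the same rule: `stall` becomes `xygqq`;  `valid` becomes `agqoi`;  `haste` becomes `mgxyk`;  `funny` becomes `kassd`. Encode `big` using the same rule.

gol

The shift depends on letter class: consonant s→x is +5, but vowel a→g is +6. The rule splits by letter class: vowels +6, consonants +5.
On big: b(cons)+5=g, i(vowel)+6=o, g(cons)+5=l.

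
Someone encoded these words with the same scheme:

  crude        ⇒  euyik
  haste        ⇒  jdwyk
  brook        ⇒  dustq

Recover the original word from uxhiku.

sudden

In crude: c→e is +2, r→u is +3, u→y is +4, d→i is +5 — the shift increases by 1 each position. Each letter shifts forward by (position + 2), i.e. 2, 3, 4, … — the shift grows by one for each successive letter.
Decoding uxhiku: u−2=s, x−3=u, h−4=d, i−5=d, k−6=e, u−7=n.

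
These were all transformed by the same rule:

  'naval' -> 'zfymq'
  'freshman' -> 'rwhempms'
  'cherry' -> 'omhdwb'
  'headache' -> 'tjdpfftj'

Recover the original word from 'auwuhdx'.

optical

Shifts by position in naval: pos 0: n→z (+12), pos 1: a→f (+5), pos 2: v→y (+3), pos 3: a→m (+12), pos 4: l→q (+5) — repeating every 3. A repeating key of period 3 is used — shifts +12, +5, +3 over and over.
Reversing it on auwuhdx: a−12=o, u−5=p, w−3=t, u−12=i, h−5=c, d−3=a, x−12=l.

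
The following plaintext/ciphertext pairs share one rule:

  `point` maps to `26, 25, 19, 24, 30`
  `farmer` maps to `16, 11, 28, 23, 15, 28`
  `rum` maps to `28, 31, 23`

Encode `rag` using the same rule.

p is letter #16 and maps to 26: an offset of 10. The number is (letter's place in the alphabet, a=1) + 10.
On rag: r=18→28, a=1→11, g=7→17.

28, 11, 17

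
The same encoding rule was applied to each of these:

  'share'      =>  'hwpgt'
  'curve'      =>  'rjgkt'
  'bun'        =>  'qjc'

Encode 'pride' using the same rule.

Compare letters: s→h is +15, h→w is +15, a→p is +15 — a constant shift. This is a Caesar cipher with shift 15.
On pride: p+15=e, r+15=g, i+15=x, d+15=s, e+15=t.

egxst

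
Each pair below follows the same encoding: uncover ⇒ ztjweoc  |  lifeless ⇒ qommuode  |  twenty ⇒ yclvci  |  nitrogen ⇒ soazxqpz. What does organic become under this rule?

In uncover: u→z is +5, n→t is +6, c→j is +7, o→w is +8 — the shift increases by 1 each position. The shift increases by 1 at each position, starting from +5: 5, 6, 7, ….
For organic: o+5=t, r+6=x, g+7=n, a+8=i, n+9=w, i+10=s, c+11=n.

txniwsn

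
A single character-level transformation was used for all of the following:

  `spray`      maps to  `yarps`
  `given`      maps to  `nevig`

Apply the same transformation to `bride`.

edirb

The output letters match the input read backwards: spray reversed is yarps. It's just the letters in reverse order.
On bride: reverse → edirb.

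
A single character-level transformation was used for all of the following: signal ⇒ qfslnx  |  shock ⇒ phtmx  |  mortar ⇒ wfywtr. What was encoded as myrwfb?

warmth

Two steps: reverse the string, then apply a Caesar shift of +5.
Undoing it on myrwfb: shift back: m−5=h, y−5=t, r−5=m, w−5=r, f−5=a, b−5=w → htmraw; then reverse → warmth.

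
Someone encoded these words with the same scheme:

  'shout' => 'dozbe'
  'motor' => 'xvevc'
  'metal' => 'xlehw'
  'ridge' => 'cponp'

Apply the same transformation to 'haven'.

shgly

Shifts by position in shout: pos 0: s→d (+11), pos 1: h→o (+7), pos 2: o→z (+11), pos 3: u→b (+7) — repeating every 2. A repeating key of period 2 is used — shifts +11, +7 over and over.
For haven: h+11=s, a+7=h, v+11=g, e+7=l, n+11=y.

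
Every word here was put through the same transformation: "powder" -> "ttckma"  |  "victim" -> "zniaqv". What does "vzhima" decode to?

In powder: p→t is +4, o→t is +5, w→c is +6, d→k is +7 — the shift increases by 1 each position. The shift increases by 1 at each position, starting from +4: 4, 5, 6, ….
Undoing it on vzhima: v−4=r, z−5=u, h−6=b, i−7=b, m−8=e, a−9=r.

rubber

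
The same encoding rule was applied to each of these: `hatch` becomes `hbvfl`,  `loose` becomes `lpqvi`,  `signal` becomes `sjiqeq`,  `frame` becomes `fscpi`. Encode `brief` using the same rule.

In hatch: h→h is +0, a→b is +1, t→v is +2, c→f is +3 — the shift increases by 1 each position. Letter i (0-indexed) is shifted by i+0, so successive shifts are 0, 1, 2, ….
Applying it to brief: b+0=b, r+1=s, i+2=k, e+3=h, f+4=j.

bskhj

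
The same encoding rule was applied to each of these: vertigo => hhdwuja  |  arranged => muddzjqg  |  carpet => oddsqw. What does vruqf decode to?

joint

Shifts by position in vertigo: pos 0: v→h (+12), pos 1: e→h (+3), pos 2: r→d (+12), pos 3: t→w (+3) — repeating every 2. It's a Vigenère-style cipher with numeric key [12,3]: position i shifts by key[i mod 2].
Decoding vruqf: v−12=j, r−3=o, u−12=i, q−3=n, f−12=t.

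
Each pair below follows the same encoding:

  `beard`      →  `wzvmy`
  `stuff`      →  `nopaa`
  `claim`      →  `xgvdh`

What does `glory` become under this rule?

bgjmt

Compare letters: b→w is +21, e→z is +21, a→v is +21 — a constant shift. Each letter is shifted forward by 21 in the alphabet (a Caesar shift of +21).
Applying it to glory: g+21=b, l+21=g, o+21=j, r+21=m, y+21=t.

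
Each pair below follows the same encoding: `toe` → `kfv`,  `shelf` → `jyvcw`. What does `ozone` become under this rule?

Compare letters: t→k is +17, o→f is +17, e→v is +17 — a constant shift. This is a Caesar cipher with shift 17.
Applying it to ozone: o+17=f, z+17=q, o+17=f, n+17=e, e+17=v.

fqfev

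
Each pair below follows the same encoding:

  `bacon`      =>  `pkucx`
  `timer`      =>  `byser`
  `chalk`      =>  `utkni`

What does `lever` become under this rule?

neler

b(1)→p(15) and a(0)→k(10) fit y≡5x+10 (mod 26); the inverse of 5 mod 26 is 21. Each letter's alphabet position (a=0..z=25) is mapped through 5·x+10 mod 26 — an affine cipher.
Applying it to lever: l(11)→5·11+10≡13=n; e(4)→5·4+10≡4=e; v(21)→5·21+10≡11=l; e(4)→5·4+10≡4=e; r(17)→5·17+10≡17=r (all mod 26).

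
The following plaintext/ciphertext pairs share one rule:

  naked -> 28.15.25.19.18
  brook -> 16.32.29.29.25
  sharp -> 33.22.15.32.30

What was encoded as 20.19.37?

few

Each letter is replaced by its alphabet position (a=1..z=26) + 14.
Decoding 20.19.37: 20→(20−14)÷1=6=f, 19→(19−14)÷1=5=e, 37→(37−14)÷1=23=w.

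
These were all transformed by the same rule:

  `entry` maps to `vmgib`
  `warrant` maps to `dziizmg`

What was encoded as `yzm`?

ban

Each letter is replaced by its mirror in the alphabet: a↔z, b↔y, c↔x, and so on (the Atbash cipher).
Undoing it on yzm: y↔b, z↔a, m↔n.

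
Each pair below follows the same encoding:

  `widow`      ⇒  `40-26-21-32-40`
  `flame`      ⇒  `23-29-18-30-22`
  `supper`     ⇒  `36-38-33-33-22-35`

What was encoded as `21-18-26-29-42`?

daily

w is letter #23 and maps to 40: an offset of 17. The number is (letter's place in the alphabet, a=1) + 17.
Undoing it on 21-18-26-29-42: 21→(21−17)÷1=4=d, 18→(18−17)÷1=1=a, 26→(26−17)÷1=9=i, 29→(29−17)÷1=12=l, 42→(42−17)÷1=25=y.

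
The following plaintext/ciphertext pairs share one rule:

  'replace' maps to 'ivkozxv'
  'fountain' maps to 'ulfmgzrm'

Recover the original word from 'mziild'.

narrow

Letters are reflected about the middle of the alphabet (position → 25−position): Atbash.
Decoding mziild: m↔n, z↔a, i↔r, i↔r, l↔o, d↔w.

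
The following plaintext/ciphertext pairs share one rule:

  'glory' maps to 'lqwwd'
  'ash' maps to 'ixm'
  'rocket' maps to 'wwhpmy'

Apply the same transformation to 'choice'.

The rule splits by letter class: vowels +8, consonants +5.
For choice: c(cons)+5=h, h(cons)+5=m, o(vowel)+8=w, i(vowel)+8=q, c(cons)+5=h, e(vowel)+8=m.

hmwqhm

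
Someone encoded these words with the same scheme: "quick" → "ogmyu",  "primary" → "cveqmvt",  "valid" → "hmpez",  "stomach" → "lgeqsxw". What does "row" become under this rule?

The output letters match the input read backwards, each shifted +4: quick reversed is kciuq. Two steps: reverse the string, then apply a Caesar shift of +4.
For row: reverse → wor; then shift: w+4=a, o+4=s, r+4=v.

asv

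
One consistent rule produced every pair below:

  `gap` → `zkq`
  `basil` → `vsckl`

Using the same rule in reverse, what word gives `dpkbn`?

The output letters match the input read backwards, each shifted +10: gap reversed is pag. Read the word backwards and shift each letter +10.
Reversing it on dpkbn: shift back: d−10=t, p−10=f, k−10=a, b−10=r, n−10=d → tfard; then reverse → draft.

draft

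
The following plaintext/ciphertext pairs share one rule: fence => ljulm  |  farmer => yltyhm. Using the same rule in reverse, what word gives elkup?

index

The output letters match the input read backwards, each shifted +7: fence reversed is ecnef. The word is reversed, then every letter is shifted forward by 7.
Undoing it on elkup: shift back: e−7=x, l−7=e, k−7=d, u−7=n, p−7=i → xedni; then reverse → index.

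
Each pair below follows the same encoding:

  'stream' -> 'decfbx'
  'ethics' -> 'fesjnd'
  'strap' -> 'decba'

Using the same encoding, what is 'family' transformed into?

qbxjwj

The shift depends on letter class: consonant s→d is +11, but vowel e→f is +1. Vowels shift forward by 1 and consonants shift forward by 11.
For family: f(cons)+11=q, a(vowel)+1=b, m(cons)+11=x, i(vowel)+1=j, l(cons)+11=w, y(cons)+11=j.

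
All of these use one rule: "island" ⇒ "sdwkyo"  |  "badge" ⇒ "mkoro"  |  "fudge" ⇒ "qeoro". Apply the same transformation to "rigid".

The shift depends on letter class: consonant s→d is +11, but vowel i→s is +10. Vowels shift forward by 10 and consonants shift forward by 11.
For rigid: r(cons)+11=c, i(vowel)+10=s, g(cons)+11=r, i(vowel)+10=s, d(cons)+11=o.

csrso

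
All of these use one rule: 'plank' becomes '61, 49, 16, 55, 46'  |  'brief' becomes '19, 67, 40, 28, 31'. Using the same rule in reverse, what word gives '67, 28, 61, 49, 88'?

reply

p(#16)→61 and l(#12)→49: differences scale by 3, so n = 3·pos + 13. Each letter becomes 3×(its alphabet position, a=1..z=26) + 13.
Decoding 67, 28, 61, 49, 88: 67→(67−13)÷3=18=r, 28→(28−13)÷3=5=e, 61→(61−13)÷3=16=p, 49→(49−13)÷3=12=l, 88→(88−13)÷3=25=y.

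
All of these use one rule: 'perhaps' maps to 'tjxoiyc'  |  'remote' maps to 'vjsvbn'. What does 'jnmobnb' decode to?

In perhaps: p→t is +4, e→j is +5, r→x is +6, h→o is +7 — the shift increases by 1 each position. Letter i (0-indexed) is shifted by i+4, so successive shifts are 4, 5, 6, ….
Decoding jnmobnb: j−4=f, n−5=i, m−6=g, o−7=h, b−8=t, n−9=e, b−10=r.

fighter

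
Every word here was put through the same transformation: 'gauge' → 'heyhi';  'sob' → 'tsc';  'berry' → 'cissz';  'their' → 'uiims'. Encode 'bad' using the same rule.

The shift depends on letter class: consonant g→h is +1, but vowel a→e is +4. Vowels shift forward by 4 and consonants shift forward by 1.
On bad: b(cons)+1=c, a(vowel)+4=e, d(cons)+1=e.

cee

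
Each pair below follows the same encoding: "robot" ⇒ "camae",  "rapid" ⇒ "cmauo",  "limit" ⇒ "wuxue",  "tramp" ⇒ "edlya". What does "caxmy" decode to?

Shifts by position in robot: pos 0: r→c (+11), pos 1: o→a (+12), pos 2: b→m (+11), pos 3: o→a (+12) — repeating every 2. It's a Vigenère-style cipher with numeric key [11,12]: position i shifts by key[i mod 2].
Decoding caxmy: c−11=r, a−12=o, x−11=m, m−12=a, y−11=n.

roman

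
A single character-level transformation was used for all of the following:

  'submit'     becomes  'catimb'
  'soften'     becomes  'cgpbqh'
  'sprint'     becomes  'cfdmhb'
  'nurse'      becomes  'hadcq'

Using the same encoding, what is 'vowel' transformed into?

Each letter's alphabet position (a=0..z=25) is mapped through 25·x+20 mod 26 — an affine cipher.
On vowel: v(21)→25·21+20≡25=z; o(14)→25·14+20≡6=g; w(22)→25·22+20≡24=y; e(4)→25·4+20≡16=q; l(11)→25·11+20≡9=j (all mod 26).

zgyqj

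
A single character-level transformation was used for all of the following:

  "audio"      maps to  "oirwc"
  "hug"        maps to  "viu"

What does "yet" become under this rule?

Compare letters: a→o is +14, u→i is +14, d→r is +14 — a constant shift. This is a Caesar cipher with shift 14.
On yet: y+14=m, e+14=s, t+14=h.

msh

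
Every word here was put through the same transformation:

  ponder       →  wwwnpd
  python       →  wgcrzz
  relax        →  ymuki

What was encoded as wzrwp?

prime

In ponder: p→w is +7, o→w is +8, n→w is +9, d→n is +10 — the shift increases by 1 each position. The shift increases by 1 at each position, starting from +7: 7, 8, 9, ….
Reversing it on wzrwp: w−7=p, z−8=r, r−9=i, w−10=m, p−11=e.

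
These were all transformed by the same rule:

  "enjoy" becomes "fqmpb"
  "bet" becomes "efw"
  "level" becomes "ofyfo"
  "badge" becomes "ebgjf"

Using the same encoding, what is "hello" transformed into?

kfoop

The shift depends on letter class: consonant n→q is +3, but vowel e→f is +1. Vowels shift forward by 1 and consonants shift forward by 3.
Applying it to hello: h(cons)+3=k, e(vowel)+1=f, l(cons)+3=o, l(cons)+3=o, o(vowel)+1=p.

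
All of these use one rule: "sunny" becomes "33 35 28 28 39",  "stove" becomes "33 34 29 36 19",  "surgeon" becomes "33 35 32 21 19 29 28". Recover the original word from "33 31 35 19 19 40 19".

The number is (letter's place in the alphabet, a=1) + 14.
Reversing it on 33 31 35 19 19 40 19: 33→(33−14)÷1=19=s, 31→(31−14)÷1=17=q, 35→(35−14)÷1=21=u, 19→(19−14)÷1=5=e, 19→(19−14)÷1=5=e, 40→(40−14)÷1=26=z, 19→(19−14)÷1=5=e.

squeeze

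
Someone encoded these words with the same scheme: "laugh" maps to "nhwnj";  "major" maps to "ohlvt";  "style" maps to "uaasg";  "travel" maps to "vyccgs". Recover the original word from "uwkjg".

spice

Shifts by position in laugh: pos 0: l→n (+2), pos 1: a→h (+7), pos 2: u→w (+2), pos 3: g→n (+7) — repeating every 2. The shifts repeat in a cycle of length 2: positions 0,1,… shift by +2, +7, then the pattern repeats.
Undoing it on uwkjg: u−2=s, w−7=p, k−2=i, j−7=c, g−2=e.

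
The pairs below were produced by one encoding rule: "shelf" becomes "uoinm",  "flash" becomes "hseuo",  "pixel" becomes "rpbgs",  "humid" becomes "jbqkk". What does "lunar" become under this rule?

Shifts by position in shelf: pos 0: s→u (+2), pos 1: h→o (+7), pos 2: e→i (+4), pos 3: l→n (+2), pos 4: f→m (+7) — repeating every 3. The shifts repeat in a cycle of length 3: positions 0,1,… shift by +2, +7, +4, then the pattern repeats.
On lunar: l+2=n, u+7=b, n+4=r, a+2=c, r+7=y.

nbrcy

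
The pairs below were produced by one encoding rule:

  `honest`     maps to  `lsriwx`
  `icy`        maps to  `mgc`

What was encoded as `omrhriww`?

kindness

It's a constant shift of +4 (ROT4).
Reversing it on omrhriww: o−4=k, m−4=i, r−4=n, h−4=d, r−4=n, i−4=e, w−4=s, w−4=s.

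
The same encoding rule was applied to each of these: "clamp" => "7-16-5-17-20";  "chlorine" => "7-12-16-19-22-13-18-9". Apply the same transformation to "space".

23-20-5-7-9

c is letter #3 and maps to 7: an offset of 4. The number is (letter's place in the alphabet, a=1) + 4.
For space: s=19→23, p=16→20, a=1→5, c=3→7, e=5→9.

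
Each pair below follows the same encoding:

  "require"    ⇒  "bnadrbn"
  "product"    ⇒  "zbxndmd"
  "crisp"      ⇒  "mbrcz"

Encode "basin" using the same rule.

The shift depends on letter class: consonant r→b is +10, but vowel e→n is +9. Two shifts are in play — +9 for a/e/i/o/u, +10 for every other letter.
Applying it to basin: b(cons)+10=l, a(vowel)+9=j, s(cons)+10=c, i(vowel)+9=r, n(cons)+10=x.

ljcrx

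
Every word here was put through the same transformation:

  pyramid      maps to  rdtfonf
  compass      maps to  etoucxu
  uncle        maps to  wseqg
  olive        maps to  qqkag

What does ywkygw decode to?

writer

A repeating key of period 2 is used — shifts +2, +5 over and over.
Undoing it on ywkygw: y−2=w, w−5=r, k−2=i, y−5=t, g−2=e, w−5=r.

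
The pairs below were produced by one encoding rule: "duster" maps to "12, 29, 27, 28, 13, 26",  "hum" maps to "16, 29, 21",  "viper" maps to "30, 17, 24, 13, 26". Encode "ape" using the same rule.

d is letter #4 and maps to 12: an offset of 8. The number is (letter's place in the alphabet, a=1) + 8.
Applying it to ape: a=1→9, p=16→24, e=5→13.

9, 24, 13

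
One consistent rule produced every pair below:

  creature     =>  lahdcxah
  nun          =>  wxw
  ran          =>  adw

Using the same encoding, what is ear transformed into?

hda

Vowels shift forward by 3 and consonants shift forward by 9.
Applying it to ear: e(vowel)+3=h, a(vowel)+3=d, r(cons)+9=a.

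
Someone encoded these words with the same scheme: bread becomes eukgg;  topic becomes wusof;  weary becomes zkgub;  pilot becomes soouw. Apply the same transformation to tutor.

The shift depends on letter class: consonant b→e is +3, but vowel e→k is +6. Two shifts are in play — +6 for a/e/i/o/u, +3 for every other letter.
On tutor: t(cons)+3=w, u(vowel)+6=a, t(cons)+3=w, o(vowel)+6=u, r(cons)+3=u.

wawuu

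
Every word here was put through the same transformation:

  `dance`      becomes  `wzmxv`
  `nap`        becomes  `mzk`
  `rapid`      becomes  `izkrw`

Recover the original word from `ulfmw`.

Letters are reflected about the middle of the alphabet (position → 25−position): Atbash.
Undoing it on ulfmw: u↔f, l↔o, f↔u, m↔n, w↔d.

found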